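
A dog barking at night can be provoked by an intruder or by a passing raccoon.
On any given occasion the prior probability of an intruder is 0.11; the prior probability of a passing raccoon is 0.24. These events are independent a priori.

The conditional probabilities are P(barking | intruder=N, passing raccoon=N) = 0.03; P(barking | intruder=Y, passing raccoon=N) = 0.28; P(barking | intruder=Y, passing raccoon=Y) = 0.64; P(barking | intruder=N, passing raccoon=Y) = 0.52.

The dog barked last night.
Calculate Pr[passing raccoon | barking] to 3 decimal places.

Pr[passing raccoon | barking] ≈ 0.745

Enumerate the 4 (intruder, passing raccoon) configurations and weight by the priors:
  P(barking) = 0.03*0.89*0.76 + 0.52*0.89*0.24 + 0.28*0.11*0.76 + 0.64*0.11*0.24
        = 0.020292 + 0.111072 + 0.023408 + 0.016896 = 0.171668
The terms with passing raccoon present sum to 0.127968, so
  P(passing raccoon | barking) = 0.127968 / 0.171668 ≈ 0.745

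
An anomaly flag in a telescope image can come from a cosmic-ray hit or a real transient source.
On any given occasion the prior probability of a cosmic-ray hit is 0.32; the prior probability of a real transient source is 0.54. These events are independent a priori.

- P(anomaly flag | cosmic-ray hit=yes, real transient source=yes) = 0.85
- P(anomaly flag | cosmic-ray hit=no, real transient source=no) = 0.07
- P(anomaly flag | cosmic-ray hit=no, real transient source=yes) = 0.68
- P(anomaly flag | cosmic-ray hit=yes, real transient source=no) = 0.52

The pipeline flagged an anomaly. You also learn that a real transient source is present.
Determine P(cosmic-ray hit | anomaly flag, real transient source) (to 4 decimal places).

P(cosmic-ray hit | anomaly flag, real transient source) ≈ 0.3704

Enumerate both values of cosmic-ray hit and weight by the priors:
  P(anomaly flag | real transient source) = 0.68×0.68 + 0.85×0.32
        = 0.462400 + 0.272000 = 0.734400
The terms with cosmic-ray hit present sum to 0.272000, so
  P(cosmic-ray hit | anomaly flag, real transient source) = 0.272000 / 0.734400 ≈ 0.3704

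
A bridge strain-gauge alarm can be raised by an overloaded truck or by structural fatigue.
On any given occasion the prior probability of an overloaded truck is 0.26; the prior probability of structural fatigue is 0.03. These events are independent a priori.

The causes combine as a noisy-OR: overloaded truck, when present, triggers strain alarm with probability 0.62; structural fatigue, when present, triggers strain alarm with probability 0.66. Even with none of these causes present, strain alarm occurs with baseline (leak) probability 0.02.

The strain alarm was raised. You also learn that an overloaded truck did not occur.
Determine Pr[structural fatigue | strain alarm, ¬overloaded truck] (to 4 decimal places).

Pr[structural fatigue | strain alarm, ¬overloaded truck] ≈ 0.5077

Under noisy-OR, P(strain alarm | causes) = 1 − (1−0.02)·∏(1−qᵢ) over the active causes.
P(strain alarm | ¬overloaded truck) = 0.02·0.97 + 0.6668·0.03 = 0.019400 + 0.020004 = 0.039404
The structural fatigue-present share is 0.6668·0.03 = 0.020004.
P(structural fatigue | strain alarm, ¬overloaded truck) = 0.020004 / 0.039404 ≈ 0.5077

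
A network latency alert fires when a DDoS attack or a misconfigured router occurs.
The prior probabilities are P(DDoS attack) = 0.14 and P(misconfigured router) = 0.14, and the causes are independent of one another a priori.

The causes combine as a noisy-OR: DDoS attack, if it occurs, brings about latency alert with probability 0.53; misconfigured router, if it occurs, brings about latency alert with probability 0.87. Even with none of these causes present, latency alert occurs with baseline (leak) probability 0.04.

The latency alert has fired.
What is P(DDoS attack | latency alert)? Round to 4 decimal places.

P(DDoS attack | latency alert) ≈ 0.3851

Under noisy-OR, P(latency alert | causes) = 1 − (1−0.04)·∏(1−qᵢ) over the active causes.
Sum P(latency alert|·) weighted by the priors over the 4 (DDoS attack, misconfigured router) configurations:
  P(latency alert) = 0.04×0.86×0.86 + 0.8752×0.86×0.14 + 0.5488×0.14×0.86 + 0.941344×0.14×0.14
        = 0.029584 + 0.105374 + 0.066076 + 0.018450 = 0.219484
Keeping only the DDoS attack-present terms gives 0.084526, so
  P(DDoS attack | latency alert) = 0.084526 / 0.219484 ≈ 0.3851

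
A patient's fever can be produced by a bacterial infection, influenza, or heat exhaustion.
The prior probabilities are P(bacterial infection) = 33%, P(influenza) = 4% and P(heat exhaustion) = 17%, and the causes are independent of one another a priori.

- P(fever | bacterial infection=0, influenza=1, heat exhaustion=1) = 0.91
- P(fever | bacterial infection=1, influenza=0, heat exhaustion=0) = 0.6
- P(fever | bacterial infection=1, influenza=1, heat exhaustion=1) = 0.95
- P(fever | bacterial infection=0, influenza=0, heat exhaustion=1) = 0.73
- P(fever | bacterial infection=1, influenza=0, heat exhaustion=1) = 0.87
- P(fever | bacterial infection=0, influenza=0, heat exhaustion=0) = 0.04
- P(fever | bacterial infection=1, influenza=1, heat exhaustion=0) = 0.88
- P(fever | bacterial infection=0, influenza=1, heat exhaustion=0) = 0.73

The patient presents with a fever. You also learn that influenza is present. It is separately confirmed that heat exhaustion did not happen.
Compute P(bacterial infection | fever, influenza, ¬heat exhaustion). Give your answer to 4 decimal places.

P(fever | influenza, ¬heat exhaustion) = 0.73*0.67 + 0.88*0.33 = 0.489100 + 0.290400 = 0.779500
Of this, 0.290400 comes from 0.88*0.33 (the bacterial infection=true cases).
So P(bacterial infection | fever, influenza, ¬heat exhaustion) = 0.290400/0.779500 ≈ 0.3725.

P(bacterial infection | fever, influenza, ¬heat exhaustion) ≈ 0.3725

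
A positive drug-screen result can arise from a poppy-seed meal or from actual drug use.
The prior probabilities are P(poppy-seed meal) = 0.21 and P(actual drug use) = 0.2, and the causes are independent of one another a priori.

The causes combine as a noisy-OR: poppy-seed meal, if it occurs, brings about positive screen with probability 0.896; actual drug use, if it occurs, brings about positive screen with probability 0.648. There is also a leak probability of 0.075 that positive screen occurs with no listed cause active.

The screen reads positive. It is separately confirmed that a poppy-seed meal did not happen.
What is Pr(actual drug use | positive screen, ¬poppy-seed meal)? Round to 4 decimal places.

Under noisy-OR, P(positive screen | causes) = 1 − (1−0.075)·∏(1−qᵢ) over the active causes.
Enumerate both values of actual drug use and weight by the priors:
  P(positive screen | ¬poppy-seed meal) = 0.075×0.8 + 0.6744×0.2
        = 0.060000 + 0.134880 = 0.194880
Configurations with actual drug use contribute 0.134880, so
  P(actual drug use | positive screen, ¬poppy-seed meal) = 0.134880 / 0.194880 ≈ 0.6921

Pr(actual drug use | positive screen, ¬poppy-seed meal) ≈ 0.6921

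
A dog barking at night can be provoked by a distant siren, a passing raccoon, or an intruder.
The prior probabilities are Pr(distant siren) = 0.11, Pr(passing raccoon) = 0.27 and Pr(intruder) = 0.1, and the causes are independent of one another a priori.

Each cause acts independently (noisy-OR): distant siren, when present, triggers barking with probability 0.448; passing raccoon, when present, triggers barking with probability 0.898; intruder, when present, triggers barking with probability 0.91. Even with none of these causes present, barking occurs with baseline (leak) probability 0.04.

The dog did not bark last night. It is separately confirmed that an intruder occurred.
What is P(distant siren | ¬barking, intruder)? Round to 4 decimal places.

P(distant siren | ¬barking, intruder) ≈ 0.0639

Under noisy-OR, P(barking | causes) = 1 − (1−0.04)·∏(1−qᵢ) over the active causes.
Numerator (weight on configurations with distant siren): 0.003830 + 0.000144 = 0.003974
Denominator P(¬barking | intruder): 0.0864*0.89*0.73 + 0.008813*0.89*0.27 + 0.047693*0.11*0.73 + 0.004865*0.11*0.27 = 0.062226
P(distant siren | ¬barking, intruder) = 0.003974/0.062226 ≈ 0.0639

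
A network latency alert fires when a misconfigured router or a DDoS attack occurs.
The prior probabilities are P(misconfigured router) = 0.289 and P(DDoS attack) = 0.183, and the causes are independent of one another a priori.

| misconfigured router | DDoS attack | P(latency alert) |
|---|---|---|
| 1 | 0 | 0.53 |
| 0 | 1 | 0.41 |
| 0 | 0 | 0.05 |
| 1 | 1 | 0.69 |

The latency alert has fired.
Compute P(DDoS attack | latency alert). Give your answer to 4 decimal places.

Enumerate the 4 (misconfigured router, DDoS attack) configurations and weight by the priors:
  P(latency alert) = 0.05*0.711*0.817 + 0.41*0.711*0.183 + 0.53*0.289*0.817 + 0.69*0.289*0.183
        = 0.029044 + 0.053346 + 0.125140 + 0.036492 = 0.244022
Keeping only the DDoS attack-present terms gives 0.089838, so
  P(DDoS attack | latency alert) = 0.089838 / 0.244022 ≈ 0.3682

P(DDoS attack | latency alert) ≈ 0.3682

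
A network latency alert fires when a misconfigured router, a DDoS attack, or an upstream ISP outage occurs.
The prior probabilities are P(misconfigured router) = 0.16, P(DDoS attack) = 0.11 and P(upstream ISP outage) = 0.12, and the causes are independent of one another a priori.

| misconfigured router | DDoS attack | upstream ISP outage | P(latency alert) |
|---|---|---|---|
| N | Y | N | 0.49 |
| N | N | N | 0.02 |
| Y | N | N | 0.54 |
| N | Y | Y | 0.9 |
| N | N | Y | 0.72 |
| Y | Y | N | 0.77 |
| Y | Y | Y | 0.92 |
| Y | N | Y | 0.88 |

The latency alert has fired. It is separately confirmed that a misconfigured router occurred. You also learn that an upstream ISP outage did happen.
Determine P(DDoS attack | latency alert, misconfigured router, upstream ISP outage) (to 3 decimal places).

P(latency alert | misconfigured router, upstream ISP outage) = 0.88×0.89 + 0.92×0.11 = 0.783200 + 0.101200 = 0.884400
Restricting to configurations with DDoS attack present: 0.92×0.11 = 0.101200.
Hence the posterior is 0.101200/0.884400 ≈ 0.114.

P(DDoS attack | latency alert, misconfigured router, upstream ISP outage) ≈ 0.114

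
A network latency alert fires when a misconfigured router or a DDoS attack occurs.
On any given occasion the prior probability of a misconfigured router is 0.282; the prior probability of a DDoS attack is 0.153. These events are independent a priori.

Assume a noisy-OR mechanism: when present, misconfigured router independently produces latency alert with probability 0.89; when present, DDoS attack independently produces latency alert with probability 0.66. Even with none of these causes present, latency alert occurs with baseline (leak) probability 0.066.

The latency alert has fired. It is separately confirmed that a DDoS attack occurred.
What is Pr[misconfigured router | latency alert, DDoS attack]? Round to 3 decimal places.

Pr[misconfigured router | latency alert, DDoS attack] ≈ 0.357

Under noisy-OR, P(latency alert | causes) = 1 − (1−0.066)·∏(1−qᵢ) over the active causes.
For the numerator, keep only misconfigured router=true terms: 0.965068·0.282 = 0.272149
Denominator P(latency alert | DDoS attack): 0.68244·0.718 + 0.965068·0.282 = 0.762141
P(misconfigured router | latency alert, DDoS attack) = 0.272149/0.762141 ≈ 0.357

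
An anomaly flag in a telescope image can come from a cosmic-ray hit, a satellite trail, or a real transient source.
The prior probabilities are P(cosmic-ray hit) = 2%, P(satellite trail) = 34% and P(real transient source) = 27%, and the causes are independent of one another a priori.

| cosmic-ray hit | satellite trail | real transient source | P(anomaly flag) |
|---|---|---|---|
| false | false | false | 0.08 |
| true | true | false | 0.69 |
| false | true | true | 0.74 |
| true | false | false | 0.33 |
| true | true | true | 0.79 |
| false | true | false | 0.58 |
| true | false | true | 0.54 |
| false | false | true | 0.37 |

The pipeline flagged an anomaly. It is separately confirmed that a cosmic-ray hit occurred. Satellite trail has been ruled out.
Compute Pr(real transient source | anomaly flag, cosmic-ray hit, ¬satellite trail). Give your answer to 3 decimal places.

Sum P(anomaly flag|·) weighted by the priors over both values of real transient source:
  P(anomaly flag | cosmic-ray hit, ¬satellite trail) = 0.33*0.73 + 0.54*0.27
        = 0.240900 + 0.145800 = 0.386700
Keeping only the real transient source-present terms gives 0.145800, so
  P(real transient source | anomaly flag, cosmic-ray hit, ¬satellite trail) = 0.145800 / 0.386700 ≈ 0.377

Pr(real transient source | anomaly flag, cosmic-ray hit, ¬satellite trail) ≈ 0.377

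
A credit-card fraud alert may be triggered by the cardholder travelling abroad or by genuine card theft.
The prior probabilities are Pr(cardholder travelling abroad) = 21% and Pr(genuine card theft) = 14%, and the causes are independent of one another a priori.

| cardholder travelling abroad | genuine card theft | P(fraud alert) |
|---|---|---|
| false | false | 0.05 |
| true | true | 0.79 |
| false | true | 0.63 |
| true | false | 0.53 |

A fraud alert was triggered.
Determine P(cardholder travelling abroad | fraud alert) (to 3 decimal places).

P(fraud alert) = 0.05·0.79·0.86 + 0.63·0.79·0.14 + 0.53·0.21·0.86 + 0.79·0.21·0.14 = 0.033970 + 0.069678 + 0.095718 + 0.023226 = 0.222592
Restricting to configurations with cardholder travelling abroad present: 0.095718 + 0.023226 = 0.118944.
So P(cardholder travelling abroad | fraud alert) = 0.118944/0.222592 ≈ 0.534.

P(cardholder travelling abroad | fraud alert) ≈ 0.534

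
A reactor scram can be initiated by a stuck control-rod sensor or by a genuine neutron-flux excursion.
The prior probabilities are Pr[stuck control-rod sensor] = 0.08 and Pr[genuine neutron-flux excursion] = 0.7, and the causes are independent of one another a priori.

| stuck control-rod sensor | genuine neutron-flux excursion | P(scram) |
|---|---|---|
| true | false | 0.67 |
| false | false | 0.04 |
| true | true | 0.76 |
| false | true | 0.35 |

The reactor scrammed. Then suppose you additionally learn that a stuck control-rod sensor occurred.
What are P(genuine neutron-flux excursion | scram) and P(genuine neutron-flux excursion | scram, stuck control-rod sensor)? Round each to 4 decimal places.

For the numerator, keep only genuine neutron-flux excursion=true terms: 0.225400 + 0.042560 = 0.267960
The normalizing constant is 0.04×0.92×0.3 + 0.35×0.92×0.7 + 0.67×0.08×0.3 + 0.76×0.08×0.7 = 0.295080
P(genuine neutron-flux excursion | scram) = 0.267960/0.295080 ≈ 0.9081

With the extra evidence:
P(scram | stuck control-rod sensor) = 0.67×0.3 + 0.76×0.7 = 0.201000 + 0.532000 = 0.733000
Of this, 0.532000 comes from 0.76×0.7 (the genuine neutron-flux excursion=true cases).
Hence the posterior is 0.532000/0.733000 ≈ 0.7258.

P(genuine neutron-flux excursion | scram) ≈ 0.9081; P(genuine neutron-flux excursion | scram, stuck control-rod sensor) ≈ 0.7258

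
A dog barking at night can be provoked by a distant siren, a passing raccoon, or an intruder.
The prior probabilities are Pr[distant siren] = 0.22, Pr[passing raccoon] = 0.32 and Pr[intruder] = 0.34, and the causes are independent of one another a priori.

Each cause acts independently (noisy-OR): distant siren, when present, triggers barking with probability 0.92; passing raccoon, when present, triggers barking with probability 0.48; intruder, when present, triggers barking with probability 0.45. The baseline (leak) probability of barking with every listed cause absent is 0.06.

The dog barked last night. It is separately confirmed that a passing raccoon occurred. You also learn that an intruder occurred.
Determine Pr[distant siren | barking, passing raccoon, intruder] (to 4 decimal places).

Under noisy-OR, P(barking | causes) = 1 − (1−0.06)·∏(1−qᵢ) over the active causes.
Sum P(barking|·) weighted by the priors over both values of distant siren:
  P(barking | passing raccoon, intruder) = 0.73116·0.78 + 0.978493·0.22
        = 0.570305 + 0.215268 = 0.785573
Keeping only the distant siren-present terms gives 0.215268, so
  P(distant siren | barking, passing raccoon, intruder) = 0.215268 / 0.785573 ≈ 0.2740

Pr[distant siren | barking, passing raccoon, intruder] ≈ 0.2740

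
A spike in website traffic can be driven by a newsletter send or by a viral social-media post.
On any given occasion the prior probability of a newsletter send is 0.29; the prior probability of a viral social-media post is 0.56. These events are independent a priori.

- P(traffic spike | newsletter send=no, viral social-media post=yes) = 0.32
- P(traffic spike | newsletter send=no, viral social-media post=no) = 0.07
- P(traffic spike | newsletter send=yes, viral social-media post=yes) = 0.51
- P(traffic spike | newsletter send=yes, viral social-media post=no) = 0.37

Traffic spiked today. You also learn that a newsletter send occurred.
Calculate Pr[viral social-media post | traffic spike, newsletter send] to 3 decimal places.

Pr[viral social-media post | traffic spike, newsletter send] ≈ 0.637

By total probability over both values of viral social-media post:
  P(traffic spike | newsletter send) = 0.37·0.44 + 0.51·0.56
        = 0.162800 + 0.285600 = 0.448400
The terms with viral social-media post present sum to 0.285600, so
  P(viral social-media post | traffic spike, newsletter send) = 0.285600 / 0.448400 ≈ 0.637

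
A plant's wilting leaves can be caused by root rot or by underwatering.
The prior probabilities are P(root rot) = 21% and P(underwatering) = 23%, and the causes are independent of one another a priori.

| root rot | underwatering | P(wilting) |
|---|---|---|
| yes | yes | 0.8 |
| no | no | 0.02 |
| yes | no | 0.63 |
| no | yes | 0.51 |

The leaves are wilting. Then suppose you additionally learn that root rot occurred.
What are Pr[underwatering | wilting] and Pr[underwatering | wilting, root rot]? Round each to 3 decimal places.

P(wilting) = 0.02·0.79·0.77 + 0.51·0.79·0.23 + 0.63·0.21·0.77 + 0.8·0.21·0.23 = 0.012166 + 0.092667 + 0.101871 + 0.038640 = 0.245344
The underwatering-present share is 0.092667 + 0.038640 = 0.131307.
Hence the posterior is 0.131307/0.245344 ≈ 0.535.

Now also conditioning on root rot=true:
P(wilting | root rot) = 0.63·0.77 + 0.8·0.23 = 0.485100 + 0.184000 = 0.669100
Of this, 0.184000 comes from 0.8·0.23 (the underwatering=true cases).
P(underwatering | wilting, root rot) = 0.184000 / 0.669100 ≈ 0.275
— root rot explains away the evidence for underwatering.

Pr[underwatering | wilting] ≈ 0.535; Pr[underwatering | wilting, root rot] ≈ 0.275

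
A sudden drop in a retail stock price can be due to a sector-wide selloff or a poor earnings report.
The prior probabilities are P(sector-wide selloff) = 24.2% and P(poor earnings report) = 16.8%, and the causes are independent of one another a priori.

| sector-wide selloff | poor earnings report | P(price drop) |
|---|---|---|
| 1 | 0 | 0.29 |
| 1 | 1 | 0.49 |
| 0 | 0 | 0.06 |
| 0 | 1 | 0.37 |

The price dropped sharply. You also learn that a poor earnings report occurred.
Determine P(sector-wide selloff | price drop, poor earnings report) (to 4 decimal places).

Sum P(price drop|·) weighted by the priors over both values of sector-wide selloff:
  P(price drop | poor earnings report) = 0.37*0.758 + 0.49*0.242
        = 0.280460 + 0.118580 = 0.399040
Configurations with sector-wide selloff contribute 0.118580, so
  P(sector-wide selloff | price drop, poor earnings report) = 0.118580 / 0.399040 ≈ 0.2972

P(sector-wide selloff | price drop, poor earnings report) ≈ 0.2972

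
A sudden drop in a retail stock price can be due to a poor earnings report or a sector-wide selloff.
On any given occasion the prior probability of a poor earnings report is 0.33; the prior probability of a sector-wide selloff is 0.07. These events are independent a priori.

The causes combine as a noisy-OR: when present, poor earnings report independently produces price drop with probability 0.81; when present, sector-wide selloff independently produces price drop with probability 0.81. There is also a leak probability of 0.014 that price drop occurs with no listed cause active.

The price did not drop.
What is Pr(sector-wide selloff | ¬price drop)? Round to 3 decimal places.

Under noisy-OR, P(price drop | causes) = 1 − (1−0.014)·∏(1−qᵢ) over the active causes.
Enumerate the 4 (poor earnings report, sector-wide selloff) configurations and weight by the priors:
  P(¬price drop) = 0.986*0.67*0.93 + 0.18734*0.67*0.07 + 0.18734*0.33*0.93 + 0.035595*0.33*0.07
        = 0.614377 + 0.008786 + 0.057495 + 0.000822 = 0.681480
The terms with sector-wide selloff present sum to 0.009608, so
  P(sector-wide selloff | ¬price drop) = 0.009608 / 0.681480 ≈ 0.014

Pr(sector-wide selloff | ¬price drop) ≈ 0.014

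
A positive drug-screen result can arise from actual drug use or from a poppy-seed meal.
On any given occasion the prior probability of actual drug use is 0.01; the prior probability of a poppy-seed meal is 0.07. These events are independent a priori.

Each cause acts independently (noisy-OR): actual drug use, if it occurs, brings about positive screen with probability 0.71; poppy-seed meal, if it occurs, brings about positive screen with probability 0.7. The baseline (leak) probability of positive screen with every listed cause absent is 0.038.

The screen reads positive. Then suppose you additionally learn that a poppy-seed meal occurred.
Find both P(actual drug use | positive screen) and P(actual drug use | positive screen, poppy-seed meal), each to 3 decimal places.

Under noisy-OR, P(positive screen | causes) = 1 − (1−0.038)·∏(1−qᵢ) over the active causes.
By total probability over the 4 (actual drug use, poppy-seed meal) configurations:
  P(positive screen) = 0.038·0.99·0.93 + 0.7114·0.99·0.07 + 0.72102·0.01·0.93 + 0.916306·0.01·0.07
        = 0.034987 + 0.049300 + 0.006705 + 0.000641 = 0.091633
Configurations with actual drug use contribute 0.007346, so
  P(actual drug use | positive screen) = 0.007346 / 0.091633 ≈ 0.080

Now also conditioning on poppy-seed meal=true:
Sum P(positive screen|·) weighted by the priors over both values of actual drug use:
  P(positive screen | poppy-seed meal) = 0.7114×0.99 + 0.916306×0.01
        = 0.704286 + 0.009163 = 0.713449
Configurations with actual drug use contribute 0.009163, so
  P(actual drug use | positive screen, poppy-seed meal) = 0.009163 / 0.713449 ≈ 0.013
The drop from 0.080 to 0.013 is the explaining-away (discounting) effect.

P(actual drug use | positive screen) ≈ 0.080; P(actual drug use | positive screen, poppy-seed meal) ≈ 0.013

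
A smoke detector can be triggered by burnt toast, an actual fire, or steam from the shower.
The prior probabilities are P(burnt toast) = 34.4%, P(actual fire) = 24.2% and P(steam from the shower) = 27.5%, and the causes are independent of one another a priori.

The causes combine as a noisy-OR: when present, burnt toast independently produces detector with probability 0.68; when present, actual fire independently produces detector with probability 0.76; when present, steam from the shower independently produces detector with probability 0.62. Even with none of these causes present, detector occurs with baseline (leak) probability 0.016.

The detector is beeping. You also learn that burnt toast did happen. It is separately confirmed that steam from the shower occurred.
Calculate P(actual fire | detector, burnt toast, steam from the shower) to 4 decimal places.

Under noisy-OR, P(detector | causes) = 1 − (1−0.016)·∏(1−qᵢ) over the active causes.
P(detector | burnt toast, steam from the shower) = 0.880346×0.758 + 0.971283×0.242 = 0.667302 + 0.235050 = 0.902352
The actual fire-present share is 0.971283×0.242 = 0.235050.
Hence the posterior is 0.235050/0.902352 ≈ 0.2605.

P(actual fire | detector, burnt toast, steam from the shower) ≈ 0.2605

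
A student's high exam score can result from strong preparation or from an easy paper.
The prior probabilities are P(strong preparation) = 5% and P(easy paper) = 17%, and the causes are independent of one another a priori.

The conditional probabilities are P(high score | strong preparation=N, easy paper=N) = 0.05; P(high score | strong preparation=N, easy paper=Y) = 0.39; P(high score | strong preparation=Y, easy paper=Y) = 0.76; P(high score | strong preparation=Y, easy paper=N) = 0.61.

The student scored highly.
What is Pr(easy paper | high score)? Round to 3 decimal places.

Pr(easy paper | high score) ≈ 0.518

P(high score) = 0.05×0.95×0.83 + 0.39×0.95×0.17 + 0.61×0.05×0.83 + 0.76×0.05×0.17 = 0.039425 + 0.062985 + 0.025315 + 0.006460 = 0.134185
Restricting to configurations with easy paper present: 0.062985 + 0.006460 = 0.069445.
P(easy paper | high score) = 0.069445 / 0.134185 ≈ 0.518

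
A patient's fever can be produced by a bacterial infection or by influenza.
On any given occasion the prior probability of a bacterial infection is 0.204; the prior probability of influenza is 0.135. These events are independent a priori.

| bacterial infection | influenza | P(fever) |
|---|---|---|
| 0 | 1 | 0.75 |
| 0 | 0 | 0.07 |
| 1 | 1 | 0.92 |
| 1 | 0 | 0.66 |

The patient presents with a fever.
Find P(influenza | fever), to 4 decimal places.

P(influenza | fever) ≈ 0.3915

Numerator (weight on configurations with influenza): 0.080595 + 0.025337 = 0.105932
The normalizing constant is 0.07·0.796·0.865 + 0.75·0.796·0.135 + 0.66·0.204·0.865 + 0.92·0.204·0.135 = 0.270594
Posterior = 0.105932 / 0.270594 ≈ 0.3915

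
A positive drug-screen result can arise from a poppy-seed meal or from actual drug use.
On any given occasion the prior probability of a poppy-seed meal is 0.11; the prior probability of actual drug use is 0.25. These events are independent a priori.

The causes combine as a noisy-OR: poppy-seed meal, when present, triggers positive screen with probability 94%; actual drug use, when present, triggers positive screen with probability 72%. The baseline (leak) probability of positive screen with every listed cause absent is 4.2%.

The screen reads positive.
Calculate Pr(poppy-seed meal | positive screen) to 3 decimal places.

Pr(poppy-seed meal | positive screen) ≈ 0.355

Under noisy-OR, P(positive screen | causes) = 1 − (1−0.042)·∏(1−qᵢ) over the active causes.
By total probability over the 4 (poppy-seed meal, actual drug use) configurations:
  P(positive screen) = 0.042*0.89*0.75 + 0.73176*0.89*0.25 + 0.94252*0.11*0.75 + 0.983906*0.11*0.25
        = 0.028035 + 0.162817 + 0.077758 + 0.027057 = 0.295667
Keeping only the poppy-seed meal-present terms gives 0.104815, so
  P(poppy-seed meal | positive screen) = 0.104815 / 0.295667 ≈ 0.355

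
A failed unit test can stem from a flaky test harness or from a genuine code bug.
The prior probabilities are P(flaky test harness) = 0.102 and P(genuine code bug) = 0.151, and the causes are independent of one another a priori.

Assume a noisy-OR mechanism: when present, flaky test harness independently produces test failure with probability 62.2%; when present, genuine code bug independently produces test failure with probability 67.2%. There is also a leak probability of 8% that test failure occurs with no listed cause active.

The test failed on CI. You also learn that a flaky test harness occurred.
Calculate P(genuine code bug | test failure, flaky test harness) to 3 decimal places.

Under noisy-OR, P(test failure | causes) = 1 − (1−0.08)·∏(1−qᵢ) over the active causes.
For the numerator, keep only genuine code bug=true terms: 0.885935*0.151 = 0.133776
Normalizer over all consistent configurations: 0.65224*0.849 + 0.885935*0.151 = 0.687528
Posterior = 0.133776 / 0.687528 ≈ 0.195

P(genuine code bug | test failure, flaky test harness) ≈ 0.195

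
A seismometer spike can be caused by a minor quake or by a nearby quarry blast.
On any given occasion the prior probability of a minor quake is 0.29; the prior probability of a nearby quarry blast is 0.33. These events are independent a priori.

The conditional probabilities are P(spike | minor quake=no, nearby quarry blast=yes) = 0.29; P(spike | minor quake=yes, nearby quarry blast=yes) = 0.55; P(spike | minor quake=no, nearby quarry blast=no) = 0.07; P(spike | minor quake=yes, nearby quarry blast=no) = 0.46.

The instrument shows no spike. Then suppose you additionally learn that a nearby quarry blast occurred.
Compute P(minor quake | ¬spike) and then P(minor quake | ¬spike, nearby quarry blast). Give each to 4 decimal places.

Weight on minor quake=true, given the evidence: 0.104922 + 0.043065 = 0.147987
The normalizing constant is 0.93×0.71×0.67 + 0.71×0.71×0.33 + 0.54×0.29×0.67 + 0.45×0.29×0.33 = 0.756741
P(minor quake | ¬spike) = 0.147987/0.756741 ≈ 0.1956

Now also conditioning on nearby quarry blast=true:
By total probability over both values of minor quake:
  P(¬spike | nearby quarry blast) = 0.71·0.71 + 0.45·0.29
        = 0.504100 + 0.130500 = 0.634600
Keeping only the minor quake-present terms gives 0.130500, so
  P(minor quake | ¬spike, nearby quarry blast) = 0.130500 / 0.634600 ≈ 0.2056

P(minor quake | ¬spike) ≈ 0.1956; P(minor quake | ¬spike, nearby quarry blast) ≈ 0.2056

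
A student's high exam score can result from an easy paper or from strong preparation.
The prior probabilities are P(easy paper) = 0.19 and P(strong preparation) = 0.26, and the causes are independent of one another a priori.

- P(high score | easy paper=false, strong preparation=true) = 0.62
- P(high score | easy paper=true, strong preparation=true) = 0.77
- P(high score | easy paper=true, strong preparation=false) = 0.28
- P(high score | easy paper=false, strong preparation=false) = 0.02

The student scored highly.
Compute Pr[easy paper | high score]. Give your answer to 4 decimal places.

Pr[easy paper | high score] ≈ 0.3519

Weight on easy paper=true, given the evidence: 0.039368 + 0.038038 = 0.077406
Denominator P(high score): 0.02·0.81·0.74 + 0.62·0.81·0.26 + 0.28·0.19·0.74 + 0.77·0.19·0.26 = 0.219966
P(easy paper | high score) = 0.077406/0.219966 ≈ 0.3519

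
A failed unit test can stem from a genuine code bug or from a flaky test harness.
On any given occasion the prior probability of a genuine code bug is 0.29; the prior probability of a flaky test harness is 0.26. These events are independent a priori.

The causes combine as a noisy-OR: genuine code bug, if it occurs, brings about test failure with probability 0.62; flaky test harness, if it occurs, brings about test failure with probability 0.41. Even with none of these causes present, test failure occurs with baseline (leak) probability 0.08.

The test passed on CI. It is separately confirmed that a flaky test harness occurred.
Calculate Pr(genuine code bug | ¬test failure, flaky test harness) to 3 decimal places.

Pr(genuine code bug | ¬test failure, flaky test harness) ≈ 0.134

Under noisy-OR, P(test failure | causes) = 1 − (1−0.08)·∏(1−qᵢ) over the active causes.
P(¬test failure | flaky test harness) = 0.5428·0.71 + 0.206264·0.29 = 0.385388 + 0.059817 = 0.445205
The genuine code bug-present share is 0.206264·0.29 = 0.059817.
Hence the posterior is 0.059817/0.445205 ≈ 0.134.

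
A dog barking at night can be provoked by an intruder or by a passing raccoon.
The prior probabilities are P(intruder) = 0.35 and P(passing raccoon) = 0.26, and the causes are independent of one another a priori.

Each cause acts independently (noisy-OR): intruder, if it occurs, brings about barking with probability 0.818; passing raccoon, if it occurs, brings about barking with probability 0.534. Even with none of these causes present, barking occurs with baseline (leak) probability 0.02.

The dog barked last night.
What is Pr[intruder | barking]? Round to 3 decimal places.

Pr[intruder | barking] ≈ 0.745

Under noisy-OR, P(barking | causes) = 1 − (1−0.02)·∏(1−qᵢ) over the active causes.
P(barking) = 0.02*0.65*0.74 + 0.54332*0.65*0.26 + 0.82164*0.35*0.74 + 0.916884*0.35*0.26 = 0.009620 + 0.091821 + 0.212805 + 0.083436 = 0.397682
Restricting to configurations with intruder present: 0.212805 + 0.083436 = 0.296241.
So P(intruder | barking) = 0.296241/0.397682 ≈ 0.745.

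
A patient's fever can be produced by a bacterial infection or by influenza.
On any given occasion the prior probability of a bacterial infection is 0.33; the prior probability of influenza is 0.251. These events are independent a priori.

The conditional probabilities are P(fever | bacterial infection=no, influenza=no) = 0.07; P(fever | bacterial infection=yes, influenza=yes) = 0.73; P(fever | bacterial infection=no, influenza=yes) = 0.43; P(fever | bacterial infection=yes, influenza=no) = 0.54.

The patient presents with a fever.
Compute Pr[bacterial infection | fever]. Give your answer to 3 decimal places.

Pr[bacterial infection | fever] ≈ 0.644

P(fever) = 0.07·0.67·0.749 + 0.43·0.67·0.251 + 0.54·0.33·0.749 + 0.73·0.33·0.251 = 0.035128 + 0.072313 + 0.133472 + 0.060466 = 0.301379
Restricting to configurations with bacterial infection present: 0.133472 + 0.060466 = 0.193938.
So P(bacterial infection | fever) = 0.193938/0.301379 ≈ 0.644.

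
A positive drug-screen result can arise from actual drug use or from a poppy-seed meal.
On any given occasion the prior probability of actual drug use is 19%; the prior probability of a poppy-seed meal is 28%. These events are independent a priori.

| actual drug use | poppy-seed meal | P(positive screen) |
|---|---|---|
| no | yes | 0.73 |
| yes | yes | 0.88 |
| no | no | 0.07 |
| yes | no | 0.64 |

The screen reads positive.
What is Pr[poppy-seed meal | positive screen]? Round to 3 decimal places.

By total probability over the 4 (actual drug use, poppy-seed meal) configurations:
  P(positive screen) = 0.07·0.81·0.72 + 0.73·0.81·0.28 + 0.64·0.19·0.72 + 0.88·0.19·0.28
        = 0.040824 + 0.165564 + 0.087552 + 0.046816 = 0.340756
The terms with poppy-seed meal present sum to 0.212380, so
  P(poppy-seed meal | positive screen) = 0.212380 / 0.340756 ≈ 0.623

Pr[poppy-seed meal | positive screen] ≈ 0.623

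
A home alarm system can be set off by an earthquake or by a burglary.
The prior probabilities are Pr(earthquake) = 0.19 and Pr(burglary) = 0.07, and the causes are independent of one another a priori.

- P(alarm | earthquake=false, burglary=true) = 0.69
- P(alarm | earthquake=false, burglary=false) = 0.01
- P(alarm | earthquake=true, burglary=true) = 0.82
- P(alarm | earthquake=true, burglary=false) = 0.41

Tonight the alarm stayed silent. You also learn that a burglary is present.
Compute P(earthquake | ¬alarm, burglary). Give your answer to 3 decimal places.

Enumerate both values of earthquake and weight by the priors:
  P(¬alarm | burglary) = 0.31*0.81 + 0.18*0.19
        = 0.251100 + 0.034200 = 0.285300
Keeping only the earthquake-present terms gives 0.034200, so
  P(earthquake | ¬alarm, burglary) = 0.034200 / 0.285300 ≈ 0.120

P(earthquake | ¬alarm, burglary) ≈ 0.120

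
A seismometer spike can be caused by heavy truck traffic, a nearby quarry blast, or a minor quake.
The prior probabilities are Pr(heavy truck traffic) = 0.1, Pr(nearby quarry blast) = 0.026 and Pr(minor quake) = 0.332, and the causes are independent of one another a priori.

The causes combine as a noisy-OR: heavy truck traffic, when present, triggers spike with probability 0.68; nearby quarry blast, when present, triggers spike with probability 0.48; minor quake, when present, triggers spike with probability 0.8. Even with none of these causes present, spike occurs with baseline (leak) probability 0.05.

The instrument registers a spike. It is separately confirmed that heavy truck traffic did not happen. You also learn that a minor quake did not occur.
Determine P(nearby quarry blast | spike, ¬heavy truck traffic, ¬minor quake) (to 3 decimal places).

Under noisy-OR, P(spike | causes) = 1 − (1−0.05)·∏(1−qᵢ) over the active causes.
Weight on nearby quarry blast=true, given the evidence: 0.506·0.026 = 0.013156
The normalizing constant is 0.05·0.974 + 0.506·0.026 = 0.061856
P(nearby quarry blast | spike, ¬heavy truck traffic, ¬minor quake) = 0.013156/0.061856 ≈ 0.213

P(nearby quarry blast | spike, ¬heavy truck traffic, ¬minor quake) ≈ 0.213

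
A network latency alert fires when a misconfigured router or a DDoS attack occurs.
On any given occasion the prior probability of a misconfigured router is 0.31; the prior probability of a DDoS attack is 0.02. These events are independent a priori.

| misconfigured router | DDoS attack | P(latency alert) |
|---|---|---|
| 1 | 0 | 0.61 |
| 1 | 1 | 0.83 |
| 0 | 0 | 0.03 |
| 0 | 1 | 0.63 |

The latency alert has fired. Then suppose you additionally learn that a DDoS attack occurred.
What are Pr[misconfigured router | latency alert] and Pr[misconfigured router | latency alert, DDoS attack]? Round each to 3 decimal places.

Numerator (weight on configurations with misconfigured router): 0.185318 + 0.005146 = 0.190464
The normalizing constant is 0.03*0.69*0.98 + 0.63*0.69*0.02 + 0.61*0.31*0.98 + 0.83*0.31*0.02 = 0.219444
Posterior = 0.190464 / 0.219444 ≈ 0.868

With the extra evidence:
Weight on misconfigured router=true, given the evidence: 0.83·0.31 = 0.257300
Denominator P(latency alert | DDoS attack): 0.63·0.69 + 0.83·0.31 = 0.692000
P(misconfigured router | latency alert, DDoS attack) = 0.257300/0.692000 ≈ 0.372
The drop from 0.868 to 0.372 is the explaining-away (discounting) effect.

Pr[misconfigured router | latency alert] ≈ 0.868; Pr[misconfigured router | latency alert, DDoS attack] ≈ 0.372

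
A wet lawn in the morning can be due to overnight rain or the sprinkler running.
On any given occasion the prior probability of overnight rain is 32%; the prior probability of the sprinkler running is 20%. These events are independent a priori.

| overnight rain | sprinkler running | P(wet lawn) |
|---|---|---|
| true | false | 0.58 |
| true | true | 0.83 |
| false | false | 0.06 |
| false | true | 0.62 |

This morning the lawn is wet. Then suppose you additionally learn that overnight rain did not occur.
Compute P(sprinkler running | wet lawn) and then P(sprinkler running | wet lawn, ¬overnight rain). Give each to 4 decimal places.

P(sprinkler running | wet lawn) ≈ 0.4314; P(sprinkler running | wet lawn, ¬overnight rain) ≈ 0.7209

Enumerate the 4 (overnight rain, sprinkler running) configurations and weight by the priors:
  P(wet lawn) = 0.06·0.68·0.8 + 0.62·0.68·0.2 + 0.58·0.32·0.8 + 0.83·0.32·0.2
        = 0.032640 + 0.084320 + 0.148480 + 0.053120 = 0.318560
Configurations with sprinkler running contribute 0.137440, so
  P(sprinkler running | wet lawn) = 0.137440 / 0.318560 ≈ 0.4314

Now condition on the additional information:
Enumerate both values of sprinkler running and weight by the priors:
  P(wet lawn | ¬overnight rain) = 0.06×0.8 + 0.62×0.2
        = 0.048000 + 0.124000 = 0.172000
The terms with sprinkler running present sum to 0.124000, so
  P(sprinkler running | wet lawn, ¬overnight rain) = 0.124000 / 0.172000 ≈ 0.7209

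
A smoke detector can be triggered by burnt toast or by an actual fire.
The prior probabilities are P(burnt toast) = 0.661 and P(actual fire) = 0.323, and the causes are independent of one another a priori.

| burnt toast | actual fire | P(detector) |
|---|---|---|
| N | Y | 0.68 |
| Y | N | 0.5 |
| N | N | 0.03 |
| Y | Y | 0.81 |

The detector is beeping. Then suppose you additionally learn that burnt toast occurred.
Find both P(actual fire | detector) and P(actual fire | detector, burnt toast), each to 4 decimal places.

P(actual fire | detector) ≈ 0.5175; P(actual fire | detector, burnt toast) ≈ 0.4360

P(detector) = 0.03×0.339×0.677 + 0.68×0.339×0.323 + 0.5×0.661×0.677 + 0.81×0.661×0.323 = 0.006885 + 0.074458 + 0.223749 + 0.172937 = 0.478029
Of this, 0.247395 comes from 0.074458 + 0.172937 (the actual fire=true cases).
So P(actual fire | detector) = 0.247395/0.478029 ≈ 0.5175.

Now condition on the additional information:
P(detector | burnt toast) = 0.5×0.677 + 0.81×0.323 = 0.338500 + 0.261630 = 0.600130
Of this, 0.261630 comes from 0.81×0.323 (the actual fire=true cases).
P(actual fire | detector, burnt toast) = 0.261630 / 0.600130 ≈ 0.4360
The drop from 0.5175 to 0.4360 is the explaining-away (discounting) effect.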